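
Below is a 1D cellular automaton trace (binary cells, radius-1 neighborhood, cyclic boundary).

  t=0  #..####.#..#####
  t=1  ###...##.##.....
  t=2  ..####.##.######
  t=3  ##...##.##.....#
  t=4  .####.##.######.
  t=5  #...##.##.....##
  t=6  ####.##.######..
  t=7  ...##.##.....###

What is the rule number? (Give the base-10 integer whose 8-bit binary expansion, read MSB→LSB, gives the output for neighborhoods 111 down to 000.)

115

  nb ###: next=.  (t=0,i=4, bit7=0)
  nb ##.: next=#  (t=0,i=0, bit6=1)
  nb #.#: next=#  (t=0,i=7, bit5=1)
  nb #..: next=#  (t=0,i=1, bit4=1)
  nb .##: next=.  (t=0,i=3, bit3=0)
  nb .#.: next=.  (t=0,i=8, bit2=0)
  nb ..#: next=#  (t=0,i=2, bit1=1)
  nb ...: next=#  (t=1,i=4, bit0=1)
  bits 01110011 = 115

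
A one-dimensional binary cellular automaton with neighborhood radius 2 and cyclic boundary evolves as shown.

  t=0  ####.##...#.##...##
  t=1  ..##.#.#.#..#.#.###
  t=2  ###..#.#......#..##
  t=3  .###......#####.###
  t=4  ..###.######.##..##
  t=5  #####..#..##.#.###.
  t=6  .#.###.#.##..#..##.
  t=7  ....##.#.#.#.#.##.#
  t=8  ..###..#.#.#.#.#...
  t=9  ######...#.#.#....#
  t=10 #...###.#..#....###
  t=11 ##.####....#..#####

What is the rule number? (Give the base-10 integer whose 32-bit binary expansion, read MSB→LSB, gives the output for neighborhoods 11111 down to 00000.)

  ##### -> .   bit 31 = 0  t=0,i=0
  ####. -> #   bit 30 = 1  t=0,i=2
  ###.# -> #   bit 29 = 1  t=0,i=3
  ###.. -> #   bit 28 = 1  t=1,i=18
  ##.## -> .   bit 27 = 0  t=0,i=4
  ##.#. -> .   bit 26 = 0  t=1,i=4
  ##..# -> #   bit 25 = 1  t=1,i=0
  ##... -> #   bit 24 = 1  t=0,i=7
  #.### -> .   bit 23 = 0  t=1,i=16
  #.##. -> #   bit 22 = 1  t=0,i=5
  #.#.# -> #   bit 21 = 1  t=1,i=5
  #.#.. -> .   bit 20 = 0  t=1,i=9
  #..## -> #   bit 19 = 1  t=1,i=1
  #..#. -> .   bit 18 = 0  t=1,i=11
  #...# -> .   bit 17 = 0  t=0,i=8
  #.... -> .   bit 16 = 0  t=2,i=9
  .#### -> #   bit 15 = 1  t=0,i=18
  .###. -> #   bit 14 = 1  t=1,i=17
  .##.# -> .   bit 13 = 0  t=1,i=3
  .##.. -> .   bit 12 = 0  t=0,i=6
  .#.## -> .   bit 11 = 0  t=0,i=11
  .#.#. -> .   bit 10 = 0  t=1,i=6
  .#..# -> .   bit 9 = 0  t=1,i=10
  .#... -> .   bit 8 = 0  t=2,i=8
  ..### -> #   bit 7 = 1  t=0,i=17
  ..##. -> #   bit 6 = 1  t=1,i=2
  ..#.# -> .   bit 5 = 0  t=0,i=10
  ..#.. -> #   bit 4 = 1  t=2,i=14
  ...## -> #   bit 3 = 1  t=0,i=16
  ...#. -> #   bit 2 = 1  t=0,i=9
  ....# -> #   bit 1 = 1  t=2,i=12
  ..... -> #   bit 0 = 1  t=2,i=10
  bits 01110011011010001100000011011111 = 1936244959

1936244959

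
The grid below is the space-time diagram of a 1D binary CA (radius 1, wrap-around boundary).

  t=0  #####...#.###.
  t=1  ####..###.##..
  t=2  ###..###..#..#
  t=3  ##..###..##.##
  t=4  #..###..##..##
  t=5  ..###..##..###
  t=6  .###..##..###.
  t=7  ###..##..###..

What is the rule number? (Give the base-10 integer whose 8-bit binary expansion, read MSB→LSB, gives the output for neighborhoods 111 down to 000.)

  [7] ### => #  t=0,i=1
  [6] ##. => .  t=0,i=4
  [5] #.# => .  t=0,i=9
  [4] #.. => .  t=0,i=5
  [3] .## => #  t=0,i=0
  [2] .#. => #  t=0,i=8
  [1] ..# => #  t=0,i=7
  [0] ... => #  t=0,i=6
  bits 10001111 = 143

143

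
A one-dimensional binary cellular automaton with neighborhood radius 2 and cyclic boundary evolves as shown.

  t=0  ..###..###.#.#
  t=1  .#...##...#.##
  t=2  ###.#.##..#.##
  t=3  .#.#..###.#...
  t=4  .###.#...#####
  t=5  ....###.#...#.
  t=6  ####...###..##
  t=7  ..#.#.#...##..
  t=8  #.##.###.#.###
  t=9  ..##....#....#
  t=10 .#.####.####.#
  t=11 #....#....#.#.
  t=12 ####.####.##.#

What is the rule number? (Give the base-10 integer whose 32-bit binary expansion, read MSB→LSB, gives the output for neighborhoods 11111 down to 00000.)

  nb #####: next=.  (t=2,i=0, bit31=0)
  nb ####.: next=#  (t=2,i=1, bit30=1)
  nb ###.#: next=.  (t=0,i=9, bit29=0)
  nb ###..: next=.  (t=0,i=4, bit28=0)
  nb ##.##: next=.  (t=4,i=0, bit27=0)
  nb ##.#.: next=#  (t=0,i=10, bit26=1)
  nb ##..#: next=#  (t=0,i=5, bit25=1)
  nb ##...: next=#  (t=1,i=7, bit24=1)
  nb #.###: next=.  (t=2,i=12, bit23=0)
  nb #.##.: next=#  (t=1,i=12, bit22=1)
  nb #.#.#: next=.  (t=0,i=11, bit21=0)
  nb #.#..: next=#  (t=0,i=13, bit20=1)
  nb #..##: next=#  (t=0,i=1, bit19=1)
  nb #..#.: next=.  (t=2,i=9, bit18=0)
  nb #...#: next=.  (t=1,i=3, bit17=0)
  nb #....: next=#  (t=3,i=12, bit16=1)
  nb .####: next=.  (t=2,i=13, bit15=0)
  nb .###.: next=.  (t=0,i=3, bit14=0)
  nb .##.#: next=#  (t=1,i=13, bit13=1)
  nb .##..: next=#  (t=1,i=6, bit12=1)
  nb .#.##: next=.  (t=1,i=11, bit11=0)
  nb .#.#.: next=#  (t=0,i=12, bit10=1)
  nb .#..#: next=.  (t=0,i=0, bit9=0)
  nb .#...: next=#  (t=1,i=2, bit8=1)
  nb ..###: next=.  (t=0,i=2, bit7=0)
  nb ..##.: next=.  (t=1,i=5, bit6=0)
  nb ..#.#: next=#  (t=1,i=10, bit5=1)
  nb ..#..: next=#  (t=5,i=12, bit4=1)
  nb ...##: next=#  (t=1,i=4, bit3=1)
  nb ...#.: next=.  (t=1,i=9, bit2=0)
  nb ....#: next=#  (t=3,i=13, bit1=1)
  nb .....: next=#  (t=5,i=1, bit0=1)
  bits 01000111010110010011010100111011 = 1197028667

1197028667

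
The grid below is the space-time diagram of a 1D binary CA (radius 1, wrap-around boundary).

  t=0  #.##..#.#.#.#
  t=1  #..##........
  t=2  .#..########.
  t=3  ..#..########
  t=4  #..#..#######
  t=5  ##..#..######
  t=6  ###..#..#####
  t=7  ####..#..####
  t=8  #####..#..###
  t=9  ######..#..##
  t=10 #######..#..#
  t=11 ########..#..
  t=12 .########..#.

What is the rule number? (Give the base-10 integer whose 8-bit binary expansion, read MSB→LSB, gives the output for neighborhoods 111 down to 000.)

209

  ###|#  b7=1 t=2,i=5
  ##.|#  b6=1 t=0,i=0
  #.#|.  b5=0 t=0,i=1
  #..|#  b4=1 t=0,i=4
  .##|.  b3=0 t=0,i=2
  .#.|.  b2=0 t=0,i=6
  ..#|.  b1=0 t=0,i=5
  ...|#  b0=1 t=1,i=6
  bits 11010001 = 209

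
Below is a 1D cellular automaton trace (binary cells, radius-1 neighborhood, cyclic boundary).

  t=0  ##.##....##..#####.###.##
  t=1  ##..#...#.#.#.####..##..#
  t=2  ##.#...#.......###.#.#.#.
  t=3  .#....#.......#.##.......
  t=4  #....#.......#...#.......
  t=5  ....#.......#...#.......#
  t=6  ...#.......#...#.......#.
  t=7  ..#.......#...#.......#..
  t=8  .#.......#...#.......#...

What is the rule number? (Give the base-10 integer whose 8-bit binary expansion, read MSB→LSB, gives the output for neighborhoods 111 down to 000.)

194

  [7] ### => #  t=0,i=0
  [6] ##. => #  t=0,i=1
  [5] #.# => .  t=0,i=2
  [4] #.. => .  t=0,i=5
  [3] .## => .  t=0,i=3
  [2] .#. => .  t=1,i=4
  [1] ..# => #  t=0,i=8
  [0] ... => .  t=0,i=6
  bits 11000010 = 194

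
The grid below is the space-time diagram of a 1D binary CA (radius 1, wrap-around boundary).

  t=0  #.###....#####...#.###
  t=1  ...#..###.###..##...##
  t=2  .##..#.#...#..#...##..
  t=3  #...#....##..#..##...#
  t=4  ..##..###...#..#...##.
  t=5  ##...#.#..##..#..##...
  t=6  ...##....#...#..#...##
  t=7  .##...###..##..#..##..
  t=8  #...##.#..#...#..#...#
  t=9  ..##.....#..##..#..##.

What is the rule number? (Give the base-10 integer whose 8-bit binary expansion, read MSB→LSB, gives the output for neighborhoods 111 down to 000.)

  ###|#  b7=1 t=0,i=3
  ##.|.  b6=0 t=0,i=0
  #.#|.  b5=0 t=0,i=1
  #..|.  b4=0 t=0,i=5
  .##|.  b3=0 t=0,i=2
  .#.|.  b2=0 t=0,i=17
  ..#|#  b1=1 t=0,i=8
  ...|#  b0=1 t=0,i=6
  bits 10000011 = 131

131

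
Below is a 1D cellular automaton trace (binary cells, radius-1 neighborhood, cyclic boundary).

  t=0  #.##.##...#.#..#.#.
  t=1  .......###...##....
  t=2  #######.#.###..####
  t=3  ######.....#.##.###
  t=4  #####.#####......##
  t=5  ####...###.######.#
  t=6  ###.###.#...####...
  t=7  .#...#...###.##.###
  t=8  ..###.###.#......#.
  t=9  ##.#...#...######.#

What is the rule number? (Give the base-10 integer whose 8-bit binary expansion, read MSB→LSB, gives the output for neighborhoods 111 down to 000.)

  [7] ### => #  t=1,i=8
  [6] ##. => .  t=0,i=3
  [5] #.# => .  t=0,i=1
  [4] #.. => #  t=0,i=7
  [3] .## => .  t=0,i=2
  [2] .#. => .  t=0,i=0
  [1] ..# => #  t=0,i=9
  [0] ... => #  t=0,i=8
  bits 10010011 = 147

147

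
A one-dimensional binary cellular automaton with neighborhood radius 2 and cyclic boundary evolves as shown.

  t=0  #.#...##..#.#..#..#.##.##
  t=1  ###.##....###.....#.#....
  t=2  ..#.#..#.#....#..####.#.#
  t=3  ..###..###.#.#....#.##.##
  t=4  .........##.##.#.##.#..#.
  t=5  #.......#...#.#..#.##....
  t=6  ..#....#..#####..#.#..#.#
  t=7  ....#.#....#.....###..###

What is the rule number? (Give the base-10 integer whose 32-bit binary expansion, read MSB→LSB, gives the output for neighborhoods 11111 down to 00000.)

609453100

  nb #####: next=.  (t=6,i=12, bit31=0)
  nb ####.: next=.  (t=2,i=19, bit30=0)
  nb ###.#: next=#  (t=0,i=0, bit29=1)
  nb ###..: next=.  (t=1,i=12, bit28=0)
  nb ##.##: next=.  (t=0,i=22, bit27=0)
  nb ##.#.: next=#  (t=0,i=1, bit26=1)
  nb ##..#: next=.  (t=0,i=8, bit25=0)
  nb ##...: next=.  (t=1,i=6, bit24=0)
  nb #.###: next=.  (t=0,i=23, bit23=0)
  nb #.##.: next=#  (t=0,i=20, bit22=1)
  nb #.#.#: next=.  (t=2,i=22, bit21=0)
  nb #.#..: next=#  (t=0,i=2, bit20=1)
  nb #..##: next=.  (t=2,i=16, bit19=0)
  nb #..#.: next=.  (t=0,i=9, bit18=0)
  nb #...#: next=#  (t=0,i=4, bit17=1)
  nb #....: next=#  (t=1,i=7, bit16=1)
  nb .####: next=#  (t=2,i=18, bit15=1)
  nb .###.: next=.  (t=0,i=24, bit14=0)
  nb .##.#: next=.  (t=0,i=21, bit13=0)
  nb .##..: next=.  (t=0,i=7, bit12=0)
  nb .#.##: next=.  (t=0,i=19, bit11=0)
  nb .#.#.: next=#  (t=0,i=11, bit10=1)
  nb .#..#: next=.  (t=0,i=13, bit9=0)
  nb .#...: next=.  (t=0,i=3, bit8=0)
  nb ..###: next=.  (t=1,i=0, bit7=0)
  nb ..##.: next=.  (t=0,i=6, bit6=0)
  nb ..#.#: next=#  (t=0,i=10, bit5=1)
  nb ..#..: next=.  (t=0,i=15, bit4=0)
  nb ...##: next=#  (t=0,i=5, bit3=1)
  nb ...#.: next=#  (t=1,i=17, bit2=1)
  nb ....#: next=.  (t=1,i=8, bit1=0)
  nb .....: next=.  (t=1,i=15, bit0=0)
  bits 00100100010100111000010000101100 = 609453100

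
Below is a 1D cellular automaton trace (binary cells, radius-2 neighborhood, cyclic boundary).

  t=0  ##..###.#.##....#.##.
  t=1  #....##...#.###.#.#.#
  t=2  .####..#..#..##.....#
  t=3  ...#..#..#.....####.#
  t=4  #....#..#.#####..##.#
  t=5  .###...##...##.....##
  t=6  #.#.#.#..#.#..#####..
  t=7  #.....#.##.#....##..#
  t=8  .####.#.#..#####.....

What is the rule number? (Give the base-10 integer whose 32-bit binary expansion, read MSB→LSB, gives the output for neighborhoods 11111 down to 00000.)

3914678571

  ##### -> #   bit 31 = 1  t=4,i=12
  ####. -> #   bit 30 = 1  t=2,i=3
  ###.# -> #   bit 29 = 1  t=0,i=6
  ###.. -> .   bit 28 = 0  t=2,i=4
  ##.## -> #   bit 27 = 1  t=0,i=20
  ##.#. -> .   bit 26 = 0  t=0,i=7
  ##..# -> .   bit 25 = 0  t=0,i=2
  ##... -> #   bit 24 = 1  t=0,i=12
  #.### -> .   bit 23 = 0  t=1,i=12
  #.##. -> #   bit 22 = 1  t=0,i=0
  #.#.# -> .   bit 21 = 0  t=0,i=8
  #.#.. -> #   bit 20 = 1  t=3,i=20
  #..## -> .   bit 19 = 0  t=0,i=3
  #..#. -> #   bit 18 = 1  t=2,i=6
  #...# -> .   bit 17 = 0  t=1,i=8
  #.... -> #   bit 16 = 1  t=0,i=13
  .#### -> .   bit 15 = 0  t=2,i=2
  .###. -> #   bit 14 = 1  t=0,i=5
  .##.# -> .   bit 13 = 0  t=0,i=19
  .##.. -> .   bit 12 = 0  t=0,i=1
  .#.## -> .   bit 11 = 0  t=0,i=9
  .#.#. -> .   bit 10 = 0  t=1,i=17
  .#..# -> .   bit 9 = 0  t=2,i=8
  .#... -> #   bit 8 = 1  t=3,i=0
  ..### -> .   bit 7 = 0  t=0,i=4
  ..##. -> .   bit 6 = 0  t=1,i=5
  ..#.# -> #   bit 5 = 1  t=0,i=16
  ..#.. -> .   bit 4 = 0  t=2,i=7
  ...## -> #   bit 3 = 1  t=1,i=4
  ...#. -> .   bit 2 = 0  t=0,i=15
  ....# -> #   bit 1 = 1  t=0,i=14
  ..... -> #   bit 0 = 1  t=2,i=17
  bits 11101001010101010100000100101011 = 3914678571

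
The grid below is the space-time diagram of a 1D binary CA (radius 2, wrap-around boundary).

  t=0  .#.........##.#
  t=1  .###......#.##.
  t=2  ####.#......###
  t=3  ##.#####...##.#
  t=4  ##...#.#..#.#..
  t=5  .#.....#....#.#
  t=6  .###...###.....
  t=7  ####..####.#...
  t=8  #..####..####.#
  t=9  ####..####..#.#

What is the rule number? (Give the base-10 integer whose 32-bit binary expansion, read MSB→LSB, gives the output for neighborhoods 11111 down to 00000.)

3059315096

  [31] ##### => #  t=2,i=0
  [30] ####. => .  t=2,i=2
  [29] ###.# => #  t=2,i=3
  [28] ###.. => #  t=1,i=3
  [27] ##.## => .  t=3,i=2
  [26] ##.#. => #  t=0,i=13
  [25] ##..# => #  t=1,i=14
  [24] ##... => .  t=1,i=4
  [23] #.### => .  t=3,i=3
  [22] #.##. => #  t=1,i=12
  [21] #.#.# => .  t=0,i=14
  [20] #.#.. => #  t=0,i=1
  [19] #..## => #  t=1,i=0
  [18] #..#. => .  t=4,i=9
  [17] #...# => .  t=3,i=9
  [16] #.... => #  t=0,i=3
  [15] .#### => .  t=2,i=13
  [14] .###. => #  t=1,i=2
  [13] .##.# => #  t=0,i=12
  [12] .##.. => #  t=1,i=13
  [11] .#.## => .  t=1,i=11
  [10] .#.#. => .  t=0,i=0
  [9] .#..# => .  t=4,i=8
  [8] .#... => #  t=0,i=2
  [7] ..### => #  t=1,i=1
  [6] ..##. => .  t=0,i=11
  [5] ..#.# => .  t=1,i=10
  [4] ..#.. => #  t=5,i=7
  [3] ...## => #  t=0,i=10
  [2] ...#. => .  t=1,i=9
  [1] ....# => .  t=0,i=9
  [0] ..... => .  t=0,i=4
  bits 10110110010110010111000110011000 = 3059315096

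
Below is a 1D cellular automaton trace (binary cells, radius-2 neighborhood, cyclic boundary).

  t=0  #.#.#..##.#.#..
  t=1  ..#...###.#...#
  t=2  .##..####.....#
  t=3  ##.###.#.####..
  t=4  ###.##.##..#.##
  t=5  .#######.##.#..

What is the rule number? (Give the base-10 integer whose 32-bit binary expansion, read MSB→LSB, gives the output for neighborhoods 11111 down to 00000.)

  #####|.  b31=0 t=4,i=0
  ####.|#  b30=1 t=2,i=7
  ###.#|#  b29=1 t=1,i=8
  ###..|.  b28=0 t=2,i=8
  ##.##|#  b27=1 t=3,i=2
  ##.#.|.  b26=0 t=0,i=9
  ##..#|#  b25=1 t=2,i=3
  ##...|#  b24=1 t=2,i=9
  #.###|.  b23=0 t=3,i=3
  #.##.|#  b22=1 t=2,i=1
  #.#.#|#  b21=1 t=0,i=2
  #.#..|.  b20=0 t=0,i=4
  #..##|#  b19=1 t=0,i=6
  #..#.|#  b18=1 t=0,i=14
  #...#|.  b17=0 t=1,i=4
  #....|#  b16=1 t=2,i=10
  .####|.  b15=0 t=2,i=6
  .###.|#  b14=1 t=1,i=7
  .##.#|#  b13=1 t=0,i=8
  .##..|.  b12=0 t=2,i=2
  .#.##|#  b11=1 t=2,i=0
  .#.#.|.  b10=0 t=0,i=1
  .#..#|.  b9=0 t=0,i=5
  .#...|.  b8=0 t=1,i=3
  ..###|#  b7=1 t=1,i=6
  ..##.|#  b6=1 t=0,i=7
  ..#.#|.  b5=0 t=0,i=0
  ..#..|#  b4=1 t=1,i=2
  ...##|#  b3=1 t=1,i=5
  ...#.|.  b2=0 t=1,i=13
  ....#|#  b1=1 t=2,i=12
  .....|#  b0=1 t=2,i=11
  bits 01101011011011010110100011011011 = 1802332379

1802332379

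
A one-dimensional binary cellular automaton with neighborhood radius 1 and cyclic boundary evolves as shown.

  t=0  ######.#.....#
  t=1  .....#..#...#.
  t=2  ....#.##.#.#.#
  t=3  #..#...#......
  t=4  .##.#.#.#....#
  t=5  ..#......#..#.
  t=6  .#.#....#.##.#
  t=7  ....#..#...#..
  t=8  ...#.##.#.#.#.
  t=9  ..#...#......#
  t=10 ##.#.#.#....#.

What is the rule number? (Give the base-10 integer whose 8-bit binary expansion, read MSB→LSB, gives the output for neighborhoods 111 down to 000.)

82

  nb ###: next=.  (t=0,i=0, bit7=0)
  nb ##.: next=#  (t=0,i=5, bit6=1)
  nb #.#: next=.  (t=0,i=6, bit5=0)
  nb #..: next=#  (t=0,i=8, bit4=1)
  nb .##: next=.  (t=0,i=13, bit3=0)
  nb .#.: next=.  (t=0,i=7, bit2=0)
  nb ..#: next=#  (t=0,i=12, bit1=1)
  nb ...: next=.  (t=0,i=9, bit0=0)
  bits 01010010 = 82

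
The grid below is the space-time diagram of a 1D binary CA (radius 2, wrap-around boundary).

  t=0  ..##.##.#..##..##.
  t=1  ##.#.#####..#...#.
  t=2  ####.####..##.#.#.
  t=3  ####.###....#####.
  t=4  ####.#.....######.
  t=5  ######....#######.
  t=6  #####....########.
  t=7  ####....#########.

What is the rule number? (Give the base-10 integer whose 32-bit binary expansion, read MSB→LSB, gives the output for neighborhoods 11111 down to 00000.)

3841373880

  #####|#  b31=1 t=1,i=7
  ####.|#  b30=1 t=1,i=8
  ###.#|#  b29=1 t=2,i=3
  ###..|.  b28=0 t=1,i=9
  ##.##|.  b27=0 t=0,i=4
  ##.#.|#  b26=1 t=0,i=7
  ##..#|.  b25=0 t=0,i=13
  ##...|.  b24=0 t=0,i=17
  #.###|#  b23=1 t=1,i=5
  #.##.|#  b22=1 t=0,i=5
  #.#.#|#  b21=1 t=1,i=3
  #.#..|#  b20=1 t=0,i=8
  #..##|.  b19=0 t=0,i=10
  #..#.|#  b18=1 t=1,i=11
  #...#|#  b17=1 t=0,i=0
  #....|.  b16=0 t=3,i=9
  .####|#  b15=1 t=1,i=6
  .###.|.  b14=0 t=3,i=6
  .##.#|#  b13=1 t=0,i=3
  .##..|#  b12=1 t=0,i=12
  .#.##|.  b11=0 t=1,i=4
  .#.#.|#  b10=1 t=2,i=15
  .#..#|#  b9=1 t=0,i=9
  .#...|.  b8=0 t=1,i=13
  ..###|#  b7=1 t=3,i=12
  ..##.|.  b6=0 t=0,i=2
  ..#.#|#  b5=1 t=1,i=16
  ..#..|#  b4=1 t=1,i=12
  ...##|#  b3=1 t=0,i=1
  ...#.|.  b2=0 t=1,i=15
  ....#|.  b1=0 t=3,i=10
  .....|.  b0=0 t=4,i=8
  bits 11100100111101101011011010111000 = 3841373880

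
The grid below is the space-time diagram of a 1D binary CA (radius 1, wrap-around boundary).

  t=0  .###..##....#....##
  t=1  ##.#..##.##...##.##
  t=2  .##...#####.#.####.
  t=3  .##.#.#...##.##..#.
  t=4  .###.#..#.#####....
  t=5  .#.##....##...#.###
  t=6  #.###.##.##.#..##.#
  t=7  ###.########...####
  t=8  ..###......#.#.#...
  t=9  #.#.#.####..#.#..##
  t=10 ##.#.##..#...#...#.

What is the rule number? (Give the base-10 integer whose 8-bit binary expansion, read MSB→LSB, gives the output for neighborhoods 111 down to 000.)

105

  ### -> .   bit 7 = 0  t=0,i=2
  ##. -> #   bit 6 = 1  t=0,i=3
  #.# -> #   bit 5 = 1  t=0,i=0
  #.. -> .   bit 4 = 0  t=0,i=4
  .## -> #   bit 3 = 1  t=0,i=1
  .#. -> .   bit 2 = 0  t=0,i=12
  ..# -> .   bit 1 = 0  t=0,i=5
  ... -> #   bit 0 = 1  t=0,i=9
  bits 01101001 = 105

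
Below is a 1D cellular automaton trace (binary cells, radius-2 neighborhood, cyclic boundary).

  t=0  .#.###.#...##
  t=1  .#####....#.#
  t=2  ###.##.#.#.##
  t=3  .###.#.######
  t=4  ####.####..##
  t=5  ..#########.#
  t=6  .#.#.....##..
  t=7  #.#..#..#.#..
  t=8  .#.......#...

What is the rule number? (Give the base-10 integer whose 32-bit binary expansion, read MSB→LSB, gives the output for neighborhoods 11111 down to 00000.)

2057960460

  ##### -> .   bit 31 = 0  t=1,i=3
  ####. -> #   bit 30 = 1  t=1,i=4
  ###.# -> #   bit 29 = 1  t=0,i=5
  ###.. -> #   bit 28 = 1  t=1,i=5
  ##.## -> #   bit 27 = 1  t=2,i=3
  ##.#. -> .   bit 26 = 0  t=0,i=0
  ##..# -> #   bit 25 = 1  t=4,i=9
  ##... -> .   bit 24 = 0  t=1,i=6
  #.### -> #   bit 23 = 1  t=0,i=3
  #.##. -> .   bit 22 = 0  t=2,i=4
  #.#.# -> #   bit 21 = 1  t=0,i=1
  #.#.. -> .   bit 20 = 0  t=0,i=7
  #..## -> #   bit 19 = 1  t=4,i=10
  #..#. -> .   bit 18 = 0  t=7,i=4
  #...# -> .   bit 17 = 0  t=0,i=9
  #.... -> #   bit 16 = 1  t=1,i=7
  .#### -> #   bit 15 = 1  t=1,i=2
  .###. -> #   bit 14 = 1  t=0,i=4
  .##.# -> #   bit 13 = 1  t=0,i=12
  .##.. -> #   bit 12 = 1  t=6,i=10
  .#.## -> #   bit 11 = 1  t=0,i=2
  .#.#. -> #   bit 10 = 1  t=1,i=11
  .#..# -> .   bit 9 = 0  t=5,i=0
  .#... -> .   bit 8 = 0  t=0,i=8
  ..### -> .   bit 7 = 0  t=4,i=11
  ..##. -> .   bit 6 = 0  t=0,i=11
  ..#.# -> .   bit 5 = 0  t=1,i=10
  ..#.. -> .   bit 4 = 0  t=7,i=5
  ...## -> #   bit 3 = 1  t=0,i=10
  ...#. -> #   bit 2 = 1  t=1,i=9
  ....# -> .   bit 1 = 0  t=1,i=8
  ..... -> .   bit 0 = 0  t=6,i=6
  bits 01111010101010011111110000001100 = 2057960460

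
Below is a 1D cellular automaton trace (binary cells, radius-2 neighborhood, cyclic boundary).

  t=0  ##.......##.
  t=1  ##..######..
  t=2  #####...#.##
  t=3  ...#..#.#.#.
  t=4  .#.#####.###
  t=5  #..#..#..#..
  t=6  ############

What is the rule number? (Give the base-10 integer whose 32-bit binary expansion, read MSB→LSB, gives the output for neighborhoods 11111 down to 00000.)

  nb #####: next=.  (t=1,i=6, bit31=0)
  nb ####.: next=#  (t=1,i=8, bit30=1)
  nb ###.#: next=.  (t=4,i=7, bit29=0)
  nb ###..: next=.  (t=1,i=9, bit28=0)
  nb ##.##: next=.  (t=0,i=11, bit27=0)
  nb ##.#.: next=#  (t=4,i=0, bit26=1)
  nb ##..#: next=#  (t=1,i=2, bit25=1)
  nb ##...: next=.  (t=0,i=2, bit24=0)
  nb #.###: next=#  (t=2,i=10, bit23=1)
  nb #.##.: next=#  (t=0,i=0, bit22=1)
  nb #.#.#: next=.  (t=3,i=8, bit21=0)
  nb #.#..: next=#  (t=3,i=10, bit20=1)
  nb #..##: next=#  (t=1,i=3, bit19=1)
  nb #..#.: next=#  (t=3,i=5, bit18=1)
  nb #...#: next=#  (t=2,i=6, bit17=1)
  nb #....: next=.  (t=0,i=3, bit16=0)
  nb .####: next=.  (t=1,i=5, bit15=0)
  nb .###.: next=.  (t=4,i=10, bit14=0)
  nb .##.#: next=.  (t=0,i=10, bit13=0)
  nb .##..: next=#  (t=0,i=1, bit12=1)
  nb .#.##: next=.  (t=2,i=9, bit11=0)
  nb .#.#.: next=#  (t=3,i=7, bit10=1)
  nb .#..#: next=#  (t=3,i=4, bit9=1)
  nb .#...: next=#  (t=3,i=11, bit8=1)
  nb ..###: next=#  (t=1,i=4, bit7=1)
  nb ..##.: next=#  (t=0,i=9, bit6=1)
  nb ..#.#: next=#  (t=2,i=8, bit5=1)
  nb ..#..: next=#  (t=3,i=3, bit4=1)
  nb ...##: next=#  (t=0,i=8, bit3=1)
  nb ...#.: next=.  (t=2,i=7, bit2=0)
  nb ....#: next=#  (t=0,i=7, bit1=1)
  nb .....: next=#  (t=0,i=4, bit0=1)
  bits 01000110110111100001011111111011 = 1188960251

1188960251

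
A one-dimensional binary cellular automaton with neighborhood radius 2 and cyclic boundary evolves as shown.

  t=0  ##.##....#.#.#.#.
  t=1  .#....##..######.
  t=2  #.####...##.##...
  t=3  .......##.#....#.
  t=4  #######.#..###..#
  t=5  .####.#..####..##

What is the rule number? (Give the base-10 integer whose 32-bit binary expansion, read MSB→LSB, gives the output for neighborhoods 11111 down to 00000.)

  #####|#  b31=1 t=1,i=12
  ####.|.  b30=0 t=1,i=14
  ###.#|#  b29=1 t=4,i=6
  ###..|.  b28=0 t=1,i=15
  ##.##|.  b27=0 t=0,i=2
  ##.#.|.  b26=0 t=3,i=9
  ##..#|.  b25=0 t=1,i=8
  ##...|.  b24=0 t=0,i=5
  #.###|.  b23=0 t=2,i=2
  #.##.|.  b22=0 t=0,i=0
  #.#.#|#  b21=1 t=0,i=11
  #.#..|.  b20=0 t=3,i=10
  #..##|#  b19=1 t=1,i=9
  #..#.|#  b18=1 t=1,i=0
  #...#|#  b17=1 t=2,i=7
  #....|#  b16=1 t=0,i=6
  .####|.  b15=0 t=1,i=11
  .###.|#  b14=1 t=4,i=12
  .##.#|#  b13=1 t=0,i=1
  .##..|.  b12=0 t=0,i=4
  .#.##|.  b11=0 t=0,i=16
  .#.#.|#  b10=1 t=0,i=10
  .#..#|#  b9=1 t=4,i=9
  .#...|#  b8=1 t=1,i=2
  ..###|#  b7=1 t=1,i=10
  ..##.|.  b6=0 t=1,i=6
  ..#.#|.  b5=0 t=0,i=9
  ..#..|.  b4=0 t=1,i=1
  ...##|#  b3=1 t=1,i=5
  ...#.|.  b2=0 t=0,i=8
  ....#|#  b1=1 t=0,i=7
  .....|#  b0=1 t=3,i=1
  bits 10100000001011110110011110001011 = 2687461259

2687461259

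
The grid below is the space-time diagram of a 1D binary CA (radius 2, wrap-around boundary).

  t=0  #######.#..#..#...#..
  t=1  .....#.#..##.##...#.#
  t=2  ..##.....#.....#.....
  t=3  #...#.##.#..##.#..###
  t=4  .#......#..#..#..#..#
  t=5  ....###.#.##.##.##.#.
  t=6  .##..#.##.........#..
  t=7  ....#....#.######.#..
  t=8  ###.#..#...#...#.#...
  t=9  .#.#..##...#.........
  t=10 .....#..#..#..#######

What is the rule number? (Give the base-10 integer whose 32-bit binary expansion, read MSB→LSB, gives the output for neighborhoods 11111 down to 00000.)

1168916499

  ##### -> .   bit 31 = 0  t=0,i=2
  ####. -> #   bit 30 = 1  t=0,i=5
  ###.# -> .   bit 29 = 0  t=0,i=6
  ###.. -> .   bit 28 = 0  t=3,i=0
  ##.## -> .   bit 27 = 0  t=1,i=12
  ##.#. -> #   bit 26 = 1  t=0,i=7
  ##..# -> .   bit 25 = 0  t=6,i=3
  ##... -> #   bit 24 = 1  t=1,i=15
  #.### -> #   bit 23 = 1  t=7,i=11
  #.##. -> .   bit 22 = 0  t=1,i=13
  #.#.# -> #   bit 21 = 1  t=5,i=8
  #.#.. -> .   bit 20 = 0  t=0,i=8
  #..## -> #   bit 19 = 1  t=0,i=20
  #..#. -> #   bit 18 = 1  t=0,i=10
  #...# -> .   bit 17 = 0  t=0,i=16
  #.... -> .   bit 16 = 0  t=1,i=1
  .#### -> .   bit 15 = 0  t=0,i=1
  .###. -> #   bit 14 = 1  t=5,i=5
  .##.# -> .   bit 13 = 0  t=1,i=11
  .##.. -> .   bit 12 = 0  t=1,i=14
  .#.## -> .   bit 11 = 0  t=3,i=5
  .#.#. -> .   bit 10 = 0  t=1,i=6
  .#..# -> .   bit 9 = 0  t=0,i=9
  .#... -> .   bit 8 = 0  t=0,i=15
  ..### -> .   bit 7 = 0  t=0,i=0
  ..##. -> .   bit 6 = 0  t=1,i=10
  ..#.# -> .   bit 5 = 0  t=1,i=5
  ..#.. -> #   bit 4 = 1  t=0,i=11
  ...## -> .   bit 3 = 0  t=2,i=1
  ...#. -> .   bit 2 = 0  t=0,i=17
  ....# -> #   bit 1 = 1  t=1,i=3
  ..... -> #   bit 0 = 1  t=1,i=2
  bits 01000101101011000100000000010011 = 1168916499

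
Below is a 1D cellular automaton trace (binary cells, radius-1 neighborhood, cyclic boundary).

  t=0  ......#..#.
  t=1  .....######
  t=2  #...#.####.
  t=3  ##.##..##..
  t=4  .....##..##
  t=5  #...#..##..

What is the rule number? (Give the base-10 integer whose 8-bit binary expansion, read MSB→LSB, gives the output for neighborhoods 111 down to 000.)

  nb ###: next=#  (t=1,i=6, bit7=1)
  nb ##.: next=.  (t=1,i=10, bit6=0)
  nb #.#: next=.  (t=2,i=5, bit5=0)
  nb #..: next=#  (t=0,i=7, bit4=1)
  nb .##: next=.  (t=1,i=5, bit3=0)
  nb .#.: next=#  (t=0,i=6, bit2=1)
  nb ..#: next=#  (t=0,i=5, bit1=1)
  nb ...: next=.  (t=0,i=0, bit0=0)
  bits 10010110 = 150

150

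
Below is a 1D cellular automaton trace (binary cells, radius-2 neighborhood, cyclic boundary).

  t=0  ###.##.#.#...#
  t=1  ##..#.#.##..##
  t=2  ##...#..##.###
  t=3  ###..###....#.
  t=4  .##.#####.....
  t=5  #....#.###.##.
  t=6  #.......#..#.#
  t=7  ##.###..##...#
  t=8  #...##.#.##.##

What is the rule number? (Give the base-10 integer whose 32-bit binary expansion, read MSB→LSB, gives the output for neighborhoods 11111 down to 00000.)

1431885465

  [31] ##### => .  t=2,i=13
  [30] ####. => #  t=0,i=1
  [29] ###.# => .  t=0,i=2
  [28] ###.. => #  t=1,i=1
  [27] ##.## => .  t=0,i=3
  [26] ##.#. => #  t=0,i=6
  [25] ##..# => .  t=1,i=2
  [24] ##... => #  t=2,i=2
  [23] #.### => .  t=2,i=11
  [22] #.##. => #  t=0,i=4
  [21] #.#.# => .  t=0,i=7
  [20] #.#.. => #  t=0,i=9
  [19] #..## => #  t=1,i=11
  [18] #..#. => .  t=1,i=3
  [17] #...# => .  t=0,i=11
  [16] #.... => .  t=3,i=9
  [15] .#### => #  t=0,i=0
  [14] .###. => #  t=3,i=1
  [13] .##.# => .  t=0,i=5
  [12] .##.. => #  t=1,i=9
  [11] .#.## => .  t=1,i=7
  [10] .#.#. => #  t=0,i=8
  [9] .#..# => #  t=2,i=6
  [8] .#... => .  t=0,i=10
  [7] ..### => #  t=0,i=13
  [6] ..##. => .  t=2,i=8
  [5] ..#.# => .  t=1,i=4
  [4] ..#.. => #  t=2,i=5
  [3] ...## => #  t=0,i=12
  [2] ...#. => .  t=2,i=4
  [1] ....# => .  t=3,i=10
  [0] ..... => #  t=4,i=11
  bits 01010101010110001101011010011001 = 1431885465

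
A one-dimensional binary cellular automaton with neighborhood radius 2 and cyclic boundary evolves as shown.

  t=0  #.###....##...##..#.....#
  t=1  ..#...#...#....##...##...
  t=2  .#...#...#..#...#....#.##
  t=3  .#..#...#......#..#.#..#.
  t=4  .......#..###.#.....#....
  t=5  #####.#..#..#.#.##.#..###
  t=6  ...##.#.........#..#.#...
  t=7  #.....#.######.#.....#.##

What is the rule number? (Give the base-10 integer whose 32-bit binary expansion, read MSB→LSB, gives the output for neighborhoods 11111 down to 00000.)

  nb #####: next=.  (t=5,i=0, bit31=0)
  nb ####.: next=#  (t=5,i=3, bit30=1)
  nb ###.#: next=#  (t=4,i=12, bit29=1)
  nb ###..: next=.  (t=0,i=4, bit28=0)
  nb ##.##: next=.  (t=0,i=1, bit27=0)
  nb ##.#.: next=.  (t=2,i=0, bit26=0)
  nb ##..#: next=#  (t=0,i=16, bit25=1)
  nb ##...: next=.  (t=0,i=5, bit24=0)
  nb #.###: next=#  (t=0,i=2, bit23=1)
  nb #.##.: next=#  (t=2,i=23, bit22=1)
  nb #.#.#: next=.  (t=5,i=14, bit21=0)
  nb #.#..: next=#  (t=2,i=1, bit20=1)
  nb #..##: next=#  (t=4,i=9, bit19=1)
  nb #..#.: next=.  (t=0,i=17, bit18=0)
  nb #...#: next=.  (t=0,i=12, bit17=0)
  nb #....: next=#  (t=0,i=6, bit16=1)
  nb .####: next=.  (t=5,i=23, bit15=0)
  nb .###.: next=.  (t=0,i=3, bit14=0)
  nb .##.#: next=.  (t=0,i=0, bit13=0)
  nb .##..: next=#  (t=0,i=10, bit12=1)
  nb .#.##: next=.  (t=2,i=22, bit11=0)
  nb .#.#.: next=.  (t=3,i=19, bit10=0)
  nb .#..#: next=.  (t=2,i=10, bit9=0)
  nb .#...: next=.  (t=0,i=19, bit8=0)
  nb ..###: next=.  (t=4,i=10, bit7=0)
  nb ..##.: next=.  (t=0,i=9, bit6=0)
  nb ..#.#: next=.  (t=2,i=21, bit5=0)
  nb ..#..: next=.  (t=0,i=18, bit4=0)
  nb ...##: next=.  (t=0,i=8, bit3=0)
  nb ...#.: next=#  (t=1,i=1, bit2=1)
  nb ....#: next=.  (t=0,i=7, bit1=0)
  nb .....: next=#  (t=0,i=21, bit0=1)
  bits 01100010110110010001000000000101 = 1658392581

1658392581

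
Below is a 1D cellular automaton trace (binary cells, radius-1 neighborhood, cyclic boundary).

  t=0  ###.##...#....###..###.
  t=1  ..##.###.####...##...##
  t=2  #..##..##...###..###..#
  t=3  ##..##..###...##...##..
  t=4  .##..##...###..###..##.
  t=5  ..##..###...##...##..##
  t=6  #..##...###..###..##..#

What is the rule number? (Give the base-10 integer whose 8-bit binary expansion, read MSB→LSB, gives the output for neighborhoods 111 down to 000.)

117

  ### -> .   bit 7 = 0  t=0,i=1
  ##. -> #   bit 6 = 1  t=0,i=2
  #.# -> #   bit 5 = 1  t=0,i=3
  #.. -> #   bit 4 = 1  t=0,i=6
  .## -> .   bit 3 = 0  t=0,i=0
  .#. -> #   bit 2 = 1  t=0,i=9
  ..# -> .   bit 1 = 0  t=0,i=8
  ... -> #   bit 0 = 1  t=0,i=7
  bits 01110101 = 117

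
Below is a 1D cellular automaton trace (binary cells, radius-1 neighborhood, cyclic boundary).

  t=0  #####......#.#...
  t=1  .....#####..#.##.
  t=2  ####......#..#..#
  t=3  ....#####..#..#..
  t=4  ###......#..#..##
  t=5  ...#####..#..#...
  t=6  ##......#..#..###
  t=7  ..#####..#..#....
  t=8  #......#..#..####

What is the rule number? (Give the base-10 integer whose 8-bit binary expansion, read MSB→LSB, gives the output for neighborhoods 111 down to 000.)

49

  nb ###: next=.  (t=0,i=1, bit7=0)
  nb ##.: next=.  (t=0,i=4, bit6=0)
  nb #.#: next=#  (t=0,i=12, bit5=1)
  nb #..: next=#  (t=0,i=5, bit4=1)
  nb .##: next=.  (t=0,i=0, bit3=0)
  nb .#.: next=.  (t=0,i=11, bit2=0)
  nb ..#: next=.  (t=0,i=10, bit1=0)
  nb ...: next=#  (t=0,i=6, bit0=1)
  bits 00110001 = 49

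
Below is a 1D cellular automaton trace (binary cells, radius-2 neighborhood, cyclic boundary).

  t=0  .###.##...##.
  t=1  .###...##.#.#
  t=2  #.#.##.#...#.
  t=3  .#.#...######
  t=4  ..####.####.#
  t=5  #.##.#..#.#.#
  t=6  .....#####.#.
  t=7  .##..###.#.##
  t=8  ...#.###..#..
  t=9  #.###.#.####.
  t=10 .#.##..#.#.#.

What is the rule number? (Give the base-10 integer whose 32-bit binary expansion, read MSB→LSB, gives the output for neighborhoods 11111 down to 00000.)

  nb #####: next=#  (t=3,i=9, bit31=1)
  nb ####.: next=.  (t=3,i=11, bit30=0)
  nb ###.#: next=#  (t=0,i=3, bit29=1)
  nb ###..: next=.  (t=1,i=3, bit28=0)
  nb ##.##: next=.  (t=0,i=4, bit27=0)
  nb ##.#.: next=.  (t=1,i=9, bit26=0)
  nb ##..#: next=#  (t=0,i=12, bit25=1)
  nb ##...: next=#  (t=0,i=7, bit24=1)
  nb #.###: next=.  (t=1,i=1, bit23=0)
  nb #.##.: next=.  (t=0,i=5, bit22=0)
  nb #.#.#: next=.  (t=1,i=10, bit21=0)
  nb #.#..: next=#  (t=2,i=7, bit20=1)
  nb #..##: next=.  (t=0,i=0, bit19=0)
  nb #..#.: next=#  (t=5,i=7, bit18=1)
  nb #...#: next=#  (t=0,i=8, bit17=1)
  nb #....: next=.  (t=6,i=0, bit16=0)
  nb .####: next=#  (t=3,i=8, bit15=1)
  nb .###.: next=#  (t=0,i=2, bit14=1)
  nb .##.#: next=.  (t=1,i=8, bit13=0)
  nb .##..: next=.  (t=0,i=6, bit12=0)
  nb .#.##: next=#  (t=1,i=0, bit11=1)
  nb .#.#.: next=#  (t=1,i=11, bit10=1)
  nb .#..#: next=#  (t=4,i=0, bit9=1)
  nb .#...: next=#  (t=2,i=8, bit8=1)
  nb ..###: next=#  (t=0,i=1, bit7=1)
  nb ..##.: next=#  (t=0,i=10, bit6=1)
  nb ..#.#: next=#  (t=2,i=11, bit5=1)
  nb ..#..: next=#  (t=8,i=10, bit4=1)
  nb ...##: next=.  (t=0,i=9, bit3=0)
  nb ...#.: next=#  (t=2,i=10, bit2=1)
  nb ....#: next=.  (t=6,i=3, bit1=0)
  nb .....: next=#  (t=6,i=1, bit0=1)
  bits 10100011000101101100111111110101 = 2736181237

2736181237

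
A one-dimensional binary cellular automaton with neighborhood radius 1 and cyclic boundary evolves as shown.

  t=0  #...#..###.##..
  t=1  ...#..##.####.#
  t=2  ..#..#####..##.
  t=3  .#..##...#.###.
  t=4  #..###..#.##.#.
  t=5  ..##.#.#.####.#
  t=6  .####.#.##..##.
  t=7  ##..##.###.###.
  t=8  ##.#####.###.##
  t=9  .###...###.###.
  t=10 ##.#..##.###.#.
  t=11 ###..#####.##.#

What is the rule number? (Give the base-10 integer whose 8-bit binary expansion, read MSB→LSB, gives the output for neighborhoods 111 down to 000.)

  ### -> .   bit 7 = 0  t=0,i=8
  ##. -> #   bit 6 = 1  t=0,i=9
  #.# -> #   bit 5 = 1  t=0,i=10
  #.. -> .   bit 4 = 0  t=0,i=1
  .## -> #   bit 3 = 1  t=0,i=7
  .#. -> .   bit 2 = 0  t=0,i=0
  ..# -> #   bit 1 = 1  t=0,i=3
  ... -> .   bit 0 = 0  t=0,i=2
  bits 01101010 = 106

106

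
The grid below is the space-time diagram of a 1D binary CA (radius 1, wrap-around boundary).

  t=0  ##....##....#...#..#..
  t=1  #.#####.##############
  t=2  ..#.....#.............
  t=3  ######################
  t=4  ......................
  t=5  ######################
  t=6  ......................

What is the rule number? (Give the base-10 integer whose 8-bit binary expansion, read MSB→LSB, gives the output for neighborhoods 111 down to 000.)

  [7] ### => .  t=1,i=3
  [6] ##. => .  t=0,i=1
  [5] #.# => .  t=1,i=1
  [4] #.. => #  t=0,i=2
  [3] .## => #  t=0,i=0
  [2] .#. => #  t=0,i=12
  [1] ..# => #  t=0,i=5
  [0] ... => #  t=0,i=3
  bits 00011111 = 31

31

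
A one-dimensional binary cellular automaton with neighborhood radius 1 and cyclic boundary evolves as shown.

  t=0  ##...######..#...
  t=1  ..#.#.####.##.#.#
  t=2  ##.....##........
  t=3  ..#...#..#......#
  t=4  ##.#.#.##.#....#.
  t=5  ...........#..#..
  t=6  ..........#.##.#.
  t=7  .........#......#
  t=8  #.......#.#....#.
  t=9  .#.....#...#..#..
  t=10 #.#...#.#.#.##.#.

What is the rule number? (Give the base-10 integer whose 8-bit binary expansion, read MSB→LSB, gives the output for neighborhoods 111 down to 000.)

146

  [7] ### => #  t=0,i=6
  [6] ##. => .  t=0,i=1
  [5] #.# => .  t=1,i=3
  [4] #.. => #  t=0,i=2
  [3] .## => .  t=0,i=0
  [2] .#. => .  t=0,i=13
  [1] ..# => #  t=0,i=4
  [0] ... => .  t=0,i=3
  bits 10010010 = 146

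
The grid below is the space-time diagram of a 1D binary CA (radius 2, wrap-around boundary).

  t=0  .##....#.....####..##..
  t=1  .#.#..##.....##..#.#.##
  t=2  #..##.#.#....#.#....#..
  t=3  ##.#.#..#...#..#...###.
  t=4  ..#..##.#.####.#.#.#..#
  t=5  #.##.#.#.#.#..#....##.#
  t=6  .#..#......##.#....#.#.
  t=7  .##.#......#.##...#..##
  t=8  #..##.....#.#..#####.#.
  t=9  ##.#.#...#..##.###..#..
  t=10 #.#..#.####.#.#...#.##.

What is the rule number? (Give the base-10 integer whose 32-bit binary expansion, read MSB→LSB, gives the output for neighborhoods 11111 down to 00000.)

2400357076

  [31] ##### => #  t=8,i=17
  [30] ####. => .  t=0,i=15
  [29] ###.# => .  t=3,i=21
  [28] ###.. => .  t=0,i=16
  [27] ##.## => #  t=3,i=22
  [26] ##.#. => #  t=1,i=0
  [25] ##..# => #  t=0,i=17
  [24] ##... => #  t=0,i=3
  [23] #.### => .  t=4,i=10
  [22] #.##. => .  t=1,i=21
  [21] #.#.# => .  t=1,i=1
  [20] #.#.. => #  t=1,i=3
  [19] #..## => .  t=0,i=18
  [18] #..#. => .  t=1,i=16
  [17] #...# => #  t=0,i=22
  [16] #.... => .  t=0,i=4
  [15] .#### => #  t=0,i=14
  [14] .###. => .  t=3,i=20
  [13] .##.# => .  t=1,i=22
  [12] .##.. => .  t=0,i=2
  [11] .#.## => #  t=1,i=20
  [10] .#.#. => .  t=1,i=2
  [9] .#..# => #  t=1,i=4
  [8] .#... => .  t=0,i=8
  [7] ..### => #  t=0,i=13
  [6] ..##. => #  t=0,i=1
  [5] ..#.# => .  t=1,i=17
  [4] ..#.. => #  t=0,i=7
  [3] ...## => .  t=0,i=0
  [2] ...#. => #  t=0,i=6
  [1] ....# => .  t=0,i=5
  [0] ..... => .  t=0,i=10
  bits 10001111000100101000101011010100 = 2400357076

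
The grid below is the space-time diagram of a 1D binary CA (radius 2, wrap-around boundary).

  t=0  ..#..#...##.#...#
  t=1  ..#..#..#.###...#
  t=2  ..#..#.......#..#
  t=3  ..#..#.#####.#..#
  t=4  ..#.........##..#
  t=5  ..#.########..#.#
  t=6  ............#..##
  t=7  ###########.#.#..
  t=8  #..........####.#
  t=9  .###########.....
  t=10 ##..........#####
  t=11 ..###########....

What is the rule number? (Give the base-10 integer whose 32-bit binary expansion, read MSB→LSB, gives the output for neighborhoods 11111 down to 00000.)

  ##### -> .   bit 31 = 0  t=3,i=9
  ####. -> .   bit 30 = 0  t=3,i=10
  ###.# -> .   bit 29 = 0  t=3,i=11
  ###.. -> .   bit 28 = 0  t=1,i=12
  ##.## -> .   bit 27 = 0  t=8,i=15
  ##.#. -> #   bit 26 = 1  t=0,i=11
  ##..# -> #   bit 25 = 1  t=4,i=14
  ##... -> #   bit 24 = 1  t=1,i=13
  #.### -> .   bit 23 = 0  t=1,i=10
  #.##. -> .   bit 22 = 0  t=8,i=16
  #.#.# -> #   bit 21 = 1  t=7,i=12
  #.#.. -> #   bit 20 = 1  t=0,i=12
  #..## -> #   bit 19 = 1  t=6,i=14
  #..#. -> .   bit 18 = 0  t=0,i=1
  #...# -> .   bit 17 = 0  t=0,i=7
  #.... -> #   bit 16 = 1  t=2,i=7
  .#### -> .   bit 15 = 0  t=3,i=8
  .###. -> .   bit 14 = 0  t=1,i=11
  .##.# -> #   bit 13 = 1  t=0,i=10
  .##.. -> .   bit 12 = 0  t=4,i=13
  .#.## -> .   bit 11 = 0  t=1,i=9
  .#.#. -> #   bit 10 = 1  t=5,i=15
  .#..# -> .   bit 9 = 0  t=0,i=0
  .#... -> .   bit 8 = 0  t=0,i=6
  ..### -> #   bit 7 = 1  t=7,i=0
  ..##. -> .   bit 6 = 0  t=0,i=9
  ..#.# -> .   bit 5 = 0  t=1,i=8
  ..#.. -> #   bit 4 = 1  t=0,i=2
  ...## -> #   bit 3 = 1  t=0,i=8
  ...#. -> .   bit 2 = 0  t=0,i=15
  ....# -> #   bit 1 = 1  t=2,i=11
  ..... -> #   bit 0 = 1  t=2,i=8
  bits 00000111001110010010010010011011 = 121185435

121185435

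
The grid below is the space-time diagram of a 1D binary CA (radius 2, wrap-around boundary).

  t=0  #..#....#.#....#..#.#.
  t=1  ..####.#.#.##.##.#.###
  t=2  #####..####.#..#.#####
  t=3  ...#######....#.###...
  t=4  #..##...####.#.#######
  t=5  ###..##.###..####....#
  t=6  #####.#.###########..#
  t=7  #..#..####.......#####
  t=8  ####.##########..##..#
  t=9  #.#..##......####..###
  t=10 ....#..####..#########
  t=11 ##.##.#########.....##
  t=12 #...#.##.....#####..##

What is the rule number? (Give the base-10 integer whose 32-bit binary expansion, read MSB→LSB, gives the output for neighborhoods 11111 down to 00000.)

  [31] ##### => .  t=2,i=0
  [30] ####. => #  t=1,i=4
  [29] ###.# => .  t=1,i=5
  [28] ###.. => #  t=1,i=21
  [27] ##.## => .  t=1,i=13
  [26] ##.#. => .  t=1,i=6
  [25] ##..# => #  t=1,i=0
  [24] ##... => #  t=3,i=10
  [23] #.### => #  t=1,i=19
  [22] #.##. => .  t=1,i=11
  [21] #.#.# => #  t=0,i=20
  [20] #.#.. => .  t=0,i=0
  [19] #..## => #  t=1,i=1
  [18] #..#. => #  t=0,i=2
  [17] #...# => #  t=4,i=6
  [16] #.... => #  t=0,i=5
  [15] .#### => #  t=1,i=3
  [14] .###. => #  t=1,i=20
  [13] .##.# => #  t=1,i=12
  [12] .##.. => .  t=4,i=4
  [11] .#.## => #  t=1,i=10
  [10] .#.#. => #  t=0,i=9
  [9] .#..# => .  t=0,i=1
  [8] .#... => #  t=0,i=4
  [7] ..### => #  t=1,i=2
  [6] ..##. => .  t=4,i=3
  [5] ..#.# => .  t=0,i=8
  [4] ..#.. => #  t=0,i=3
  [3] ...## => .  t=3,i=2
  [2] ...#. => #  t=0,i=7
  [1] ....# => .  t=0,i=6
  [0] ..... => #  t=3,i=0
  bits 01010011101011111110110110010101 = 1404038549

1404038549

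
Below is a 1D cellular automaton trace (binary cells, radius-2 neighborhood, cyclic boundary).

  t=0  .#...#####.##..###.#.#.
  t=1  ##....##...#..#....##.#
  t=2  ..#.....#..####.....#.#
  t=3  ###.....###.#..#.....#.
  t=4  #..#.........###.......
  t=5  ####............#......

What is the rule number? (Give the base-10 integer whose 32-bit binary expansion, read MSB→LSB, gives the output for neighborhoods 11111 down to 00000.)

2179769872

  ##### -> #   bit 31 = 1  t=0,i=7
  ####. -> .   bit 30 = 0  t=0,i=8
  ###.# -> .   bit 29 = 0  t=0,i=9
  ###.. -> .   bit 28 = 0  t=1,i=1
  ##.## -> .   bit 27 = 0  t=0,i=10
  ##.#. -> .   bit 26 = 0  t=0,i=18
  ##..# -> .   bit 25 = 0  t=0,i=13
  ##... -> #   bit 24 = 1  t=1,i=2
  #.### -> #   bit 23 = 1  t=1,i=22
  #.##. -> #   bit 22 = 1  t=0,i=11
  #.#.# -> #   bit 21 = 1  t=0,i=19
  #.#.. -> .   bit 20 = 0  t=0,i=21
  #..## -> #   bit 19 = 1  t=0,i=14
  #..#. -> #   bit 18 = 1  t=0,i=0
  #...# -> .   bit 17 = 0  t=0,i=3
  #.... -> .   bit 16 = 0  t=1,i=3
  .#### -> #   bit 15 = 1  t=0,i=6
  .###. -> .   bit 14 = 0  t=0,i=16
  .##.# -> #   bit 13 = 1  t=1,i=20
  .##.. -> .   bit 12 = 0  t=0,i=12
  .#.## -> .   bit 11 = 0  t=3,i=22
  .#.#. -> #   bit 10 = 1  t=0,i=20
  .#..# -> #   bit 9 = 1  t=0,i=22
  .#... -> .   bit 8 = 0  t=0,i=2
  ..### -> .   bit 7 = 0  t=0,i=5
  ..##. -> .   bit 6 = 0  t=1,i=6
  ..#.# -> .   bit 5 = 0  t=2,i=20
  ..#.. -> #   bit 4 = 1  t=0,i=1
  ...## -> .   bit 3 = 0  t=0,i=4
  ...#. -> .   bit 2 = 0  t=1,i=10
  ....# -> .   bit 1 = 0  t=1,i=4
  ..... -> .   bit 0 = 0  t=2,i=5
  bits 10000001111011001010011000010000 = 2179769872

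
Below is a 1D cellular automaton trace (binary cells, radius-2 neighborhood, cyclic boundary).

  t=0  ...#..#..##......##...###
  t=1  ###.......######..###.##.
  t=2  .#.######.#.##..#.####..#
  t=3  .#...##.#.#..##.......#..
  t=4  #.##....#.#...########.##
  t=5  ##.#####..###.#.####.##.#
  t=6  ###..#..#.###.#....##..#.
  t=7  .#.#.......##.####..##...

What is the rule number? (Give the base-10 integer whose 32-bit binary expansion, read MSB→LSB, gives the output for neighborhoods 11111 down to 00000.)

2872267143

  ##### -> #   bit 31 = 1  t=1,i=12
  ####. -> .   bit 30 = 0  t=1,i=14
  ###.# -> #   bit 29 = 1  t=1,i=20
  ###.. -> .   bit 28 = 0  t=0,i=24
  ##.## -> #   bit 27 = 1  t=1,i=21
  ##.#. -> .   bit 26 = 0  t=2,i=9
  ##..# -> #   bit 25 = 1  t=1,i=16
  ##... -> #   bit 24 = 1  t=0,i=0
  #.### -> .   bit 23 = 0  t=1,i=0
  #.##. -> .   bit 22 = 0  t=1,i=22
  #.#.# -> #   bit 21 = 1  t=2,i=1
  #.#.. -> #   bit 20 = 1  t=3,i=10
  #..## -> .   bit 19 = 0  t=0,i=8
  #..#. -> .   bit 18 = 0  t=0,i=5
  #...# -> #   bit 17 = 1  t=0,i=1
  #.... -> #   bit 16 = 1  t=0,i=12
  .#### -> .   bit 15 = 0  t=1,i=11
  .###. -> #   bit 14 = 1  t=0,i=23
  .##.# -> .   bit 13 = 0  t=1,i=23
  .##.. -> #   bit 12 = 1  t=0,i=10
  .#.## -> .   bit 11 = 0  t=2,i=2
  .#.#. -> .   bit 10 = 0  t=2,i=0
  .#..# -> .   bit 9 = 0  t=0,i=4
  .#... -> #   bit 8 = 1  t=3,i=2
  ..### -> #   bit 7 = 1  t=0,i=22
  ..##. -> .   bit 6 = 0  t=0,i=9
  ..#.# -> .   bit 5 = 0  t=2,i=16
  ..#.. -> .   bit 4 = 0  t=0,i=3
  ...## -> .   bit 3 = 0  t=0,i=16
  ...#. -> #   bit 2 = 1  t=0,i=2
  ....# -> #   bit 1 = 1  t=0,i=15
  ..... -> #   bit 0 = 1  t=0,i=13
  bits 10101011001100110101000110000111 = 2872267143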